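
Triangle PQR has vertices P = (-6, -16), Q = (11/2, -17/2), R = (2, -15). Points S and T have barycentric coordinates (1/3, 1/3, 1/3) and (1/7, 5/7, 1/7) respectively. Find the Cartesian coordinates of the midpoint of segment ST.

(27/14, -71/6)

Barycentric coordinates of the midpoint are the average: (5/21, 11/21, 5/21).
Converting: (5/21)·P + (11/21)·Q + (5/21)·R = (27/14, -71/6).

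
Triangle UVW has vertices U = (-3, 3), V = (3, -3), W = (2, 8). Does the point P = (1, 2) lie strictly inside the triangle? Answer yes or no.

yes

Barycentric coordinates of P: (17/60, 5/12, 3/10).
The three coordinates are positive, positive, positive; a point is interior exactly when all three are positive.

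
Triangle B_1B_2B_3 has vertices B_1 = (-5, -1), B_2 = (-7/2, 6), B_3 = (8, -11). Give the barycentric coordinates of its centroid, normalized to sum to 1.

The centroid is the average of the vertices, so each weight is 1/3.

(1/3, 1/3, 1/3)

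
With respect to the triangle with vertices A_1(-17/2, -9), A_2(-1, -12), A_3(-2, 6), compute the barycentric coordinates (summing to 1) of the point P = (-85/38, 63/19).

(1/19, 2/19, 16/19)

Signed area of the reference triangle: [A_1A_2A_3] = ½·((-17/2)·(-12−6) + (-1)·(6−(-9)) + (-2)·(-9−(-12))) = ½·(153 − 15 − 6) = 66.
[PA_2A_3] = ½·((-85/38)·(-12−6) + (-1)·(6−(63/19)) + (-2)·(63/19−(-12))) = ½·(765/19 − 51/19 − 582/19) = 66/19, so the A_1-coordinate is (66/19)/66 = 1/19.
[A_1PA_3] = ½·((-17/2)·(63/19−6) + (-85/38)·(6−(-9)) + (-2)·(-9−(63/19))) = ½·(867/38 − 1275/38 + 468/19) = 132/19, so the A_2-coordinate is 2/19.
[A_1A_2P] = ½·((-17/2)·(-12−(63/19)) + (-1)·(63/19−(-9)) + (-85/38)·(-9−(-12))) = ½·(4947/38 − 234/19 − 255/38) = 1056/19, so the A_3-coordinate is 16/19.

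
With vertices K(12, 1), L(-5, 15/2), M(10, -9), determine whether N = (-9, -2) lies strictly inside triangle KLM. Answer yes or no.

no

Barycentric coordinates of N: (-139/122, 68/61, 125/122).
The three coordinates are negative, positive, positive; a point is interior exactly when all three are positive.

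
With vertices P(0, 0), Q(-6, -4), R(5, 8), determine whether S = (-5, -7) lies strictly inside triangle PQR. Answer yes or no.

no

Barycentric coordinates of S: (45/28, 5/28, -11/14).
The three coordinates are positive, positive, negative; a point is interior exactly when all three are positive.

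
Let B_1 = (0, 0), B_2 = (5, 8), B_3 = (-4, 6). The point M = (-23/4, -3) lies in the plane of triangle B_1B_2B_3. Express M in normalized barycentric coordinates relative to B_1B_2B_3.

(5/4, -3/4, 1/2)

Signed area of the reference triangle: [B_1B_2B_3] = ½·(0·(8−6) + 5·(6−0) + (-4)·(0−8)) = ½·(0 + 30 + 32) = 31.
[MB_2B_3] = ½·((-23/4)·(8−6) + 5·(6−(-3)) + (-4)·(-3−8)) = ½·(-23/2 + 45 + 44) = 155/4, so the B_1-coordinate is (155/4)/31 = 5/4.
[B_1MB_3] = ½·(0·(-3−6) + (-23/4)·(6−0) + (-4)·(0−(-3))) = ½·(0 − 69/2 − 12) = -93/4, so the B_2-coordinate is -3/4.
[B_1B_2M] = ½·(0·(8−(-3)) + 5·(-3−0) + (-23/4)·(0−8)) = ½·(0 − 15 + 46) = 31/2, so the B_3-coordinate is 1/2.
Check: 5/4 − 3/4 + 1/2 = 1.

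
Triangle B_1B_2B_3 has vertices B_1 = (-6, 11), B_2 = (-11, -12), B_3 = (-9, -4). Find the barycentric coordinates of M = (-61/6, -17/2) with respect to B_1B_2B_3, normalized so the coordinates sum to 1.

Signed area of the reference triangle: [B_1B_2B_3] = ½·((-6)·(-12−(-4)) + (-11)·(-4−11) + (-9)·(11−(-12))) = ½·(48 + 165 − 207) = 3.
[MB_2B_3] = ½·((-61/6)·(-12−(-4)) + (-11)·(-4−(-17/2)) + (-9)·(-17/2−(-12))) = ½·(244/3 − 99/2 − 63/2) = 1/6, so the B_1-coordinate is (1/6)/3 = 1/18.
[B_1MB_3] = ½·((-6)·(-17/2−(-4)) + (-61/6)·(-4−11) + (-9)·(11−(-17/2))) = ½·(27 + 305/2 − 351/2) = 2, so the B_2-coordinate is 2/3.
[B_1B_2M] = ½·((-6)·(-12−(-17/2)) + (-11)·(-17/2−11) + (-61/6)·(11−(-12))) = ½·(21 + 429/2 − 1403/6) = 5/6, so the B_3-coordinate is 5/18.
Check: 1/18 + 2/3 + 5/18 = 1.

(1/18, 2/3, 5/18)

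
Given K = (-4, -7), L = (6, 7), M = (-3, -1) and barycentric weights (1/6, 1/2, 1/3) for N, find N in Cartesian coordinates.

N = (1/6)·K + (1/2)·L + (1/3)·M.
x-coordinate: (1/6)·(-4) + (1/2)·6 + (1/3)·(-3) = 4/3.
y-coordinate: (1/6)·(-7) + (1/2)·7 + (1/3)·(-1) = 2.

(4/3, 2)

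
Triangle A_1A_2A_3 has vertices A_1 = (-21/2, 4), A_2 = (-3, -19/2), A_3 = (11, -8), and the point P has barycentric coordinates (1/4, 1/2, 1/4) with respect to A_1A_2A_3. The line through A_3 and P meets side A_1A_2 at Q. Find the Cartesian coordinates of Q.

Line A_3P meets A_1A_2 where the A_3-coordinate vanishes; zeroing P's A_3-weight and renormalizing leaves A_1, A_2-weights 1/4 : 1/2 → (1/3, 2/3).
So Q = (1/3)·A_1 + (2/3)·A_2 = (-11/2, -5).

(-11/2, -5)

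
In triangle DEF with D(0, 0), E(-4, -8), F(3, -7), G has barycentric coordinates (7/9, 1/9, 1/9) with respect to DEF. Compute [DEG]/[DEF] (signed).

1/9

The signed ratio [DEG]/[DEF] equals the barycentric coordinate of G at vertex F, which is 1/9.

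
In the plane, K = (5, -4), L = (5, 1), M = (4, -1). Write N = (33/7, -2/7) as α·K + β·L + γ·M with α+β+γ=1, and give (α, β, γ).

(1/7, 4/7, 2/7)

Signed area of the reference triangle: [KLM] = ½·(5·(1−(-1)) + 5·(-1−(-4)) + 4·(-4−1)) = ½·(10 + 15 − 20) = 5/2.
[NLM] = ½·((33/7)·(1−(-1)) + 5·(-1−(-2/7)) + 4·(-2/7−1)) = ½·(66/7 − 25/7 − 36/7) = 5/14, so the K-coordinate is (5/14)/(5/2) = 1/7.
[KNM] = ½·(5·(-2/7−(-1)) + (33/7)·(-1−(-4)) + 4·(-4−(-2/7))) = ½·(25/7 + 99/7 − 104/7) = 10/7, so the L-coordinate is 4/7.
[KLN] = ½·(5·(1−(-2/7)) + 5·(-2/7−(-4)) + (33/7)·(-4−1)) = ½·(45/7 + 130/7 − 165/7) = 5/7, so the M-coordinate is 2/7.
Check: 1/7 + 4/7 + 2/7 = 1.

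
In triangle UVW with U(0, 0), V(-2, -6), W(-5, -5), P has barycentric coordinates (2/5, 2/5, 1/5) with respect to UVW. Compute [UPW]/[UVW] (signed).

2/5

The signed ratio [UPW]/[UVW] equals the barycentric coordinate of P at vertex V, which is 2/5.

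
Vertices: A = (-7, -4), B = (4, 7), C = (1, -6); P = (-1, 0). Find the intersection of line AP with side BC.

Barycentric coordinates of P with respect to ABC: (2/5, 2/5, 1/5).
On side BC the A-coordinate is zero; dropping P's A-weight 2/5 and renormalizing the remaining 2/5 : 1/5 gives weights 2/3, 1/3 on B, C.
Q = (2/3)·(4, 7) + (1/3)·(1, -6) = (3, 8/3).

(3, 8/3)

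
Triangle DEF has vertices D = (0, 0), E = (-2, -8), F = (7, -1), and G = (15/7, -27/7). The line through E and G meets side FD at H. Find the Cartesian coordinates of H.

Barycentric coordinates of G with respect to DEF: (1/7, 3/7, 3/7).
On side FD the E-coordinate is zero; dropping G's E-weight 3/7 and renormalizing the remaining 3/7 : 1/7 gives weights 3/4, 1/4 on F, D.
H = (3/4)·(7, -1) + (1/4)·(0, 0) = (21/4, -3/4).

(21/4, -3/4)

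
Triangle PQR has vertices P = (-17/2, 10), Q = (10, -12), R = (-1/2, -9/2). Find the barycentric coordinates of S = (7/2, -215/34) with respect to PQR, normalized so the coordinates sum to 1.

(2/17, 8/17, 7/17)

Signed area of the reference triangle: [PQR] = ½·((-17/2)·(-12−(-9/2)) + 10·(-9/2−10) + (-1/2)·(10−(-12))) = ½·(255/4 − 145 − 11) = -369/8.
[SQR] = ½·((7/2)·(-12−(-9/2)) + 10·(-9/2−(-215/34)) + (-1/2)·(-215/34−(-12))) = ½·(-105/4 + 310/17 − 193/68) = -369/68, so the P-coordinate is (-369/68)/(-369/8) = 2/17.
[PSR] = ½·((-17/2)·(-215/34−(-9/2)) + (7/2)·(-9/2−10) + (-1/2)·(10−(-215/34))) = ½·(31/2 − 203/4 − 555/68) = -369/17, so the Q-coordinate is 8/17.
[PQS] = ½·((-17/2)·(-12−(-215/34)) + 10·(-215/34−10) + (7/2)·(10−(-12))) = ½·(193/4 − 2775/17 + 77) = -2583/136, so the R-coordinate is 7/17.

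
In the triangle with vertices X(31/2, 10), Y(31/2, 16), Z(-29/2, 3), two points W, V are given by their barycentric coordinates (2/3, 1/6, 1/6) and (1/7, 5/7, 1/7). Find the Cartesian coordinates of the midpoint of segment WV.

Barycentric coordinates of the midpoint are the average: (17/42, 37/84, 13/84).
Converting: (17/42)·X + (37/84)·Y + (13/84)·Z = (76/7, 971/84).

(76/7, 971/84)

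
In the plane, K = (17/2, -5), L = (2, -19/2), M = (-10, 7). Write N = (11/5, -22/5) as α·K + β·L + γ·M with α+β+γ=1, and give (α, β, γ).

(2/5, 2/5, 1/5)

Signed area of the reference triangle: [KLM] = ½·((17/2)·(-19/2−7) + 2·(7−(-5)) + (-10)·(-5−(-19/2))) = ½·(-561/4 + 24 − 45) = -645/8.
[NLM] = ½·((11/5)·(-19/2−7) + 2·(7−(-22/5)) + (-10)·(-22/5−(-19/2))) = ½·(-363/10 + 114/5 − 51) = -129/4, so the K-coordinate is (-129/4)/(-645/8) = 2/5.
[KNM] = ½·((17/2)·(-22/5−7) + (11/5)·(7−(-5)) + (-10)·(-5−(-22/5))) = ½·(-969/10 + 132/5 + 6) = -129/4, so the L-coordinate is 2/5.
[KLN] = ½·((17/2)·(-19/2−(-22/5)) + 2·(-22/5−(-5)) + (11/5)·(-5−(-19/2))) = ½·(-867/20 + 6/5 + 99/10) = -129/8, so the M-coordinate is 1/5.
Check: 2/5 + 2/5 + 1/5 = 1.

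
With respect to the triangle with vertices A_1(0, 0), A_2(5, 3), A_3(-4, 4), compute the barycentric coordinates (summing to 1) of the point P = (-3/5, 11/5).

(2/5, 1/5, 2/5)

Signed area of the reference triangle: [A_1A_2A_3] = ½·(0·(3−4) + 5·(4−0) + (-4)·(0−3)) = ½·(0 + 20 + 12) = 16.
[PA_2A_3] = ½·((-3/5)·(3−4) + 5·(4−(11/5)) + (-4)·(11/5−3)) = ½·(3/5 + 9 + 16/5) = 32/5, so the A_1-coordinate is (32/5)/16 = 2/5.
[A_1PA_3] = ½·(0·(11/5−4) + (-3/5)·(4−0) + (-4)·(0−(11/5))) = ½·(0 − 12/5 + 44/5) = 16/5, so the A_2-coordinate is 1/5.
[A_1A_2P] = ½·(0·(3−(11/5)) + 5·(11/5−0) + (-3/5)·(0−3)) = ½·(0 + 11 + 9/5) = 32/5, so the A_3-coordinate is 2/5.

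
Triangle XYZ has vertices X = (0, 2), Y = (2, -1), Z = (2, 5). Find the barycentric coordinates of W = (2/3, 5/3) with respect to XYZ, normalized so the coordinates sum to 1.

(2/3, 2/9, 1/9)

Signed area of the reference triangle: [XYZ] = ½·(0·(-1−5) + 2·(5−2) + 2·(2−(-1))) = ½·(0 + 6 + 6) = 6.
[WYZ] = ½·((2/3)·(-1−5) + 2·(5−(5/3)) + 2·(5/3−(-1))) = ½·(-4 + 20/3 + 16/3) = 4, so the X-coordinate is 4/6 = 2/3.
[XWZ] = ½·(0·(5/3−5) + (2/3)·(5−2) + 2·(2−(5/3))) = ½·(0 + 2 + 2/3) = 4/3, so the Y-coordinate is 2/9.
[XYW] = ½·(0·(-1−(5/3)) + 2·(5/3−2) + (2/3)·(2−(-1))) = ½·(0 − 2/3 + 2) = 2/3, so the Z-coordinate is 1/9.
Check: 2/3 + 2/9 + 1/9 = 1.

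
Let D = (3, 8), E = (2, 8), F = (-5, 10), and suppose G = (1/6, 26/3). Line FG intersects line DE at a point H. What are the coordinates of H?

Barycentric coordinates of G with respect to DEF: (1/2, 1/6, 1/3).
On side DE the F-coordinate is zero; dropping G's F-weight 1/3 and renormalizing the remaining 1/2 : 1/6 gives weights 3/4, 1/4 on D, E.
H = (3/4)·(3, 8) + (1/4)·(2, 8) = (11/4, 8).

(11/4, 8)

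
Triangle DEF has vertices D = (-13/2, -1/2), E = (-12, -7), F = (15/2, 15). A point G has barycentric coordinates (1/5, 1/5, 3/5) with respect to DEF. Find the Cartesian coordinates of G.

(4/5, 15/2)

G = (1/5)·D + (1/5)·E + (3/5)·F.
x-coordinate: (1/5)·(-13/2) + (1/5)·(-12) + (3/5)·(15/2) = 4/5.
y-coordinate: (1/5)·(-1/2) + (1/5)·(-7) + (3/5)·15 = 15/2.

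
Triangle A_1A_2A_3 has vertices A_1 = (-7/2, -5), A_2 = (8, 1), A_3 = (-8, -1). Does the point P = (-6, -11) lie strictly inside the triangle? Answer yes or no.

Barycentric coordinates of P: (164/73, -37/73, -54/73).
The three coordinates are positive, negative, negative; a point is interior exactly when all three are positive.

no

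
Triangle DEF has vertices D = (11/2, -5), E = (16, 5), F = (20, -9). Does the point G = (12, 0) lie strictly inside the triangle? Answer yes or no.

Barycentric coordinates of G: (76/187, 197/374, 25/374).
The three coordinates are positive, positive, positive; a point is interior exactly when all three are positive.

yes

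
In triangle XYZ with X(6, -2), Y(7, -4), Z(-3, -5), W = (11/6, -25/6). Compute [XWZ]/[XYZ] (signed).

[XYZ] = ½·(6·(-4−(-5)) + 7·(-5−(-2)) + (-3)·(-2−(-4))) = ½·(6 − 21 − 6) = -21/2.
[XWZ] = ½·(6·(-25/6−(-5)) + (11/6)·(-5−(-2)) + (-3)·(-2−(-25/6))) = ½·(5 − 11/2 − 13/2) = -7/2, so the ratio is (-7/2)/(-21/2) = 1/3.

1/3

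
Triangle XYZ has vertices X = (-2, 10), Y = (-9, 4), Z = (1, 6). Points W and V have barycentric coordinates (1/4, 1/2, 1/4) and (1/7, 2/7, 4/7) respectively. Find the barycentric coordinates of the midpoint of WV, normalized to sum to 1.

(11/56, 11/28, 23/56)

Since both coordinate triples sum to 1, the midpoint's barycentrics are the componentwise average.
(1/4+1/7)/2 = 11/56; similarly 11/28 and 23/56.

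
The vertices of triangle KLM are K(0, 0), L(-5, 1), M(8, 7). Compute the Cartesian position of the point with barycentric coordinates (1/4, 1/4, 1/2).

N = (1/4)·K + (1/4)·L + (1/2)·M.
x-coordinate: (1/4)·0 + (1/4)·(-5) + (1/2)·8 = 11/4.
y-coordinate: (1/4)·0 + (1/4)·1 + (1/2)·7 = 15/4.

(11/4, 15/4)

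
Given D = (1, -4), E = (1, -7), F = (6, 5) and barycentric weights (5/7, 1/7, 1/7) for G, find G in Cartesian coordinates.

(12/7, -22/7)

G = (5/7)·D + (1/7)·E + (1/7)·F.
x-coordinate: (5/7)·1 + (1/7)·1 + (1/7)·6 = 12/7.
y-coordinate: (5/7)·(-4) + (1/7)·(-7) + (1/7)·5 = -22/7.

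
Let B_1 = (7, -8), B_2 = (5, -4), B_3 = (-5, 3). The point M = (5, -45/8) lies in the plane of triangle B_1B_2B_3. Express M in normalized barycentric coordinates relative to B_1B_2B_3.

Signed area of the reference triangle: [B_1B_2B_3] = ½·(7·(-4−3) + 5·(3−(-8)) + (-5)·(-8−(-4))) = ½·(-49 + 55 + 20) = 13.
[MB_2B_3] = ½·(5·(-4−3) + 5·(3−(-45/8)) + (-5)·(-45/8−(-4))) = ½·(-35 + 345/8 + 65/8) = 65/8, so the B_1-coordinate is (65/8)/13 = 5/8.
[B_1MB_3] = ½·(7·(-45/8−3) + 5·(3−(-8)) + (-5)·(-8−(-45/8))) = ½·(-483/8 + 55 + 95/8) = 13/4, so the B_2-coordinate is 1/4.
[B_1B_2M] = ½·(7·(-4−(-45/8)) + 5·(-45/8−(-8)) + 5·(-8−(-4))) = ½·(91/8 + 95/8 − 20) = 13/8, so the B_3-coordinate is 1/8.
Check: 5/8 + 1/4 + 1/8 = 1.

(5/8, 1/4, 1/8)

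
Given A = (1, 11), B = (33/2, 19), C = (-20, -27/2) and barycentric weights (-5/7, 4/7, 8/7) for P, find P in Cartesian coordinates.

(-99/7, -87/7)

P = (-5/7)·A + (4/7)·B + (8/7)·C.
x-coordinate: (-5/7)·1 + (4/7)·(33/2) + (8/7)·(-20) = -99/7.
y-coordinate: (-5/7)·11 + (4/7)·19 + (8/7)·(-27/2) = -87/7.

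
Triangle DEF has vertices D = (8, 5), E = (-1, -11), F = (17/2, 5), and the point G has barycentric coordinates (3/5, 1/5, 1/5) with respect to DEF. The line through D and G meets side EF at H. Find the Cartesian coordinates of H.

(15/4, -3)

Line DG meets EF where the D-coordinate vanishes; zeroing G's D-weight and renormalizing leaves E, F-weights 1/5 : 1/5 → (1/2, 1/2).
So H = (1/2)·E + (1/2)·F = (15/4, -3).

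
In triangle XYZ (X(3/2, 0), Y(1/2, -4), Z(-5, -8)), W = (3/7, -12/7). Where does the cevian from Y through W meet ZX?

Barycentric coordinates of W with respect to XYZ: (5/7, 1/7, 1/7).
On side ZX the Y-coordinate is zero; dropping W's Y-weight 1/7 and renormalizing the remaining 1/7 : 5/7 gives weights 1/6, 5/6 on Z, X.
V = (1/6)·(-5, -8) + (5/6)·(3/2, 0) = (5/12, -4/3).

(5/12, -4/3)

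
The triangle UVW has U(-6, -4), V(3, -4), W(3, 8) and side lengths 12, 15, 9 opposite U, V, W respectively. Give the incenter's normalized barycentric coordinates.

(1/3, 5/12, 1/4)

The incenter has barycentric coordinates proportional to the opposite side lengths: (12 : 15 : 9).
Normalizing by 12+15+9 = 36 gives (1/3, 5/12, 1/4).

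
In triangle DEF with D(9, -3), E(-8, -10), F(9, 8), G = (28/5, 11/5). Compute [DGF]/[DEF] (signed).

1/5

[DEF] = ½·(9·(-10−8) + (-8)·(8−(-3)) + 9·(-3−(-10))) = ½·(-162 − 88 + 63) = -187/2.
[DGF] = ½·(9·(11/5−8) + (28/5)·(8−(-3)) + 9·(-3−(11/5))) = ½·(-261/5 + 308/5 − 234/5) = -187/10, so the ratio is (-187/10)/(-187/2) = 1/5.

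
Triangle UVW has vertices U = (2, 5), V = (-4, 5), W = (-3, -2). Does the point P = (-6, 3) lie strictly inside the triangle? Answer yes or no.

Barycentric coordinates of P: (-8/21, 23/21, 2/7).
The three coordinates are negative, positive, positive; a point is interior exactly when all three are positive.

no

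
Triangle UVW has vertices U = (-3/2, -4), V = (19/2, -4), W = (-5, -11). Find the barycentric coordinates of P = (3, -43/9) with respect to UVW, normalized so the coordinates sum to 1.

(4/9, 4/9, 1/9)

Signed area of the reference triangle: [UVW] = ½·((-3/2)·(-4−(-11)) + (19/2)·(-11−(-4)) + (-5)·(-4−(-4))) = ½·(-21/2 − 133/2 + 0) = -77/2.
[PVW] = ½·(3·(-4−(-11)) + (19/2)·(-11−(-43/9)) + (-5)·(-43/9−(-4))) = ½·(21 − 532/9 + 35/9) = -154/9, so the U-coordinate is (-154/9)/(-77/2) = 4/9.
[UPW] = ½·((-3/2)·(-43/9−(-11)) + 3·(-11−(-4)) + (-5)·(-4−(-43/9))) = ½·(-28/3 − 21 − 35/9) = -154/9, so the V-coordinate is 4/9.
[UVP] = ½·((-3/2)·(-4−(-43/9)) + (19/2)·(-43/9−(-4)) + 3·(-4−(-4))) = ½·(-7/6 − 133/18 + 0) = -77/18, so the W-coordinate is 1/9.
Check: 4/9 + 4/9 + 1/9 = 1.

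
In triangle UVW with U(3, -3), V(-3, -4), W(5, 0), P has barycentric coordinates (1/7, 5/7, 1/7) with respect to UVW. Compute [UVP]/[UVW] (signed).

The signed ratio [UVP]/[UVW] equals the barycentric coordinate of P at vertex W, which is 1/7.

1/7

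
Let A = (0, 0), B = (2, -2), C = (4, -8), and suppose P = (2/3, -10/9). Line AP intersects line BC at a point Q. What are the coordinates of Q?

(3, -5)

Barycentric coordinates of P with respect to ABC: (7/9, 1/9, 1/9).
On side BC the A-coordinate is zero; dropping P's A-weight 7/9 and renormalizing the remaining 1/9 : 1/9 gives weights 1/2, 1/2 on B, C.
Q = (1/2)·(2, -2) + (1/2)·(4, -8) = (3, -5).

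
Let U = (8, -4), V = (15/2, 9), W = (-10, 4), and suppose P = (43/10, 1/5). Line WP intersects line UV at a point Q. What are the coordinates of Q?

(63/8, -3/4)

Barycentric coordinates of P with respect to UVW: (3/5, 1/5, 1/5).
On side UV the W-coordinate is zero; dropping P's W-weight 1/5 and renormalizing the remaining 3/5 : 1/5 gives weights 3/4, 1/4 on U, V.
Q = (3/4)·(8, -4) + (1/4)·(15/2, 9) = (63/8, -3/4).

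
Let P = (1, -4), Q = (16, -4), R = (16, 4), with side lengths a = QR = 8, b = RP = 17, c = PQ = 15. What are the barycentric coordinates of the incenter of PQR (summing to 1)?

The incenter has barycentric coordinates proportional to the opposite side lengths: (8 : 17 : 15).
Normalizing by 8+17+15 = 40 gives (1/5, 17/40, 3/8).

(1/5, 17/40, 3/8)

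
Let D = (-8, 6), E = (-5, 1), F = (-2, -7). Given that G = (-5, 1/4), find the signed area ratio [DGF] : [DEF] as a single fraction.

[DEF] = ½·((-8)·(1−(-7)) + (-5)·(-7−6) + (-2)·(6−1)) = ½·(-64 + 65 − 10) = -9/2.
[DGF] = ½·((-8)·(1/4−(-7)) + (-5)·(-7−6) + (-2)·(6−(1/4))) = ½·(-58 + 65 − 23/2) = -9/4, so the ratio is (-9/4)/(-9/2) = 1/2.

1/2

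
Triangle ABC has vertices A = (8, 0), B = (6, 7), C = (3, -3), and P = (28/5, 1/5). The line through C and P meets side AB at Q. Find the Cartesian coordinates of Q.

(22/3, 7/3)

Barycentric coordinates of P with respect to ABC: (2/5, 1/5, 2/5).
On side AB the C-coordinate is zero; dropping P's C-weight 2/5 and renormalizing the remaining 2/5 : 1/5 gives weights 2/3, 1/3 on A, B.
Q = (2/3)·(8, 0) + (1/3)·(6, 7) = (22/3, 7/3).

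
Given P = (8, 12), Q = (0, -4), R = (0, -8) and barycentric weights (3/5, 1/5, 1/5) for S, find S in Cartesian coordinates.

(24/5, 24/5)

S = (3/5)·P + (1/5)·Q + (1/5)·R.
x-coordinate: (3/5)·8 + (1/5)·0 + (1/5)·0 = 24/5.
y-coordinate: (3/5)·12 + (1/5)·(-4) + (1/5)·(-8) = 24/5.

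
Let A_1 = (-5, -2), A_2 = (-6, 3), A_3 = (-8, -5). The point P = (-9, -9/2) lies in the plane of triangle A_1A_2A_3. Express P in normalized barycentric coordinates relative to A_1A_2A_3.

(-1/2, 1/4, 5/4)

Signed area of the reference triangle: [A_1A_2A_3] = ½·((-5)·(3−(-5)) + (-6)·(-5−(-2)) + (-8)·(-2−3)) = ½·(-40 + 18 + 40) = 9.
[PA_2A_3] = ½·((-9)·(3−(-5)) + (-6)·(-5−(-9/2)) + (-8)·(-9/2−3)) = ½·(-72 + 3 + 60) = -9/2, so the A_1-coordinate is (-9/2)/9 = -1/2.
[A_1PA_3] = ½·((-5)·(-9/2−(-5)) + (-9)·(-5−(-2)) + (-8)·(-2−(-9/2))) = ½·(-5/2 + 27 − 20) = 9/4, so the A_2-coordinate is 1/4.
[A_1A_2P] = ½·((-5)·(3−(-9/2)) + (-6)·(-9/2−(-2)) + (-9)·(-2−3)) = ½·(-75/2 + 15 + 45) = 45/4, so the A_3-coordinate is 5/4.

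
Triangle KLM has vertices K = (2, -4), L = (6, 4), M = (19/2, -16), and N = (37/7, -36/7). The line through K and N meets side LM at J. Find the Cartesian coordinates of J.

(31/4, -6)

Barycentric coordinates of N with respect to KLM: (3/7, 2/7, 2/7).
On side LM the K-coordinate is zero; dropping N's K-weight 3/7 and renormalizing the remaining 2/7 : 2/7 gives weights 1/2, 1/2 on L, M.
J = (1/2)·(6, 4) + (1/2)·(19/2, -16) = (31/4, -6).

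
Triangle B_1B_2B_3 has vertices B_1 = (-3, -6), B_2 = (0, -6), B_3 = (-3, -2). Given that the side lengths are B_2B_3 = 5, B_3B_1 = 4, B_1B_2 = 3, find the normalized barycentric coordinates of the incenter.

The incenter has barycentric coordinates proportional to the opposite side lengths: (5 : 4 : 3).
Normalizing by 5+4+3 = 12 gives (5/12, 1/3, 1/4).

(5/12, 1/3, 1/4)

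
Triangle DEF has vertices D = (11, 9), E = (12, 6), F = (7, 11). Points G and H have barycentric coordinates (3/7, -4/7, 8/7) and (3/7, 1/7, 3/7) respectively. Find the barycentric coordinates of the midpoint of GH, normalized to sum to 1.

(3/7, -3/14, 11/14)

Since both coordinate triples sum to 1, the midpoint's barycentrics are the componentwise average.
(3/7+3/7)/2 = 3/7; similarly -3/14 and 11/14.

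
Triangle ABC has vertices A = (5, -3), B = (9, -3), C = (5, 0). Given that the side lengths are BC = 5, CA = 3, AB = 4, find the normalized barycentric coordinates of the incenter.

The incenter has barycentric coordinates proportional to the opposite side lengths: (5 : 3 : 4).
Normalizing by 5+3+4 = 12 gives (5/12, 1/4, 1/3).

(5/12, 1/4, 1/3)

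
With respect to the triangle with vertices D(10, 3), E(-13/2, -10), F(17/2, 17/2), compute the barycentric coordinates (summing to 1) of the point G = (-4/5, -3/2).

(-1/5, 3/5, 3/5)

Signed area of the reference triangle: [DEF] = ½·(10·(-10−(17/2)) + (-13/2)·(17/2−3) + (17/2)·(3−(-10))) = ½·(-185 − 143/4 + 221/2) = -441/8.
[GEF] = ½·((-4/5)·(-10−(17/2)) + (-13/2)·(17/2−(-3/2)) + (17/2)·(-3/2−(-10))) = ½·(74/5 − 65 + 289/4) = 441/40, so the D-coordinate is (441/40)/(-441/8) = -1/5.
[DGF] = ½·(10·(-3/2−(17/2)) + (-4/5)·(17/2−3) + (17/2)·(3−(-3/2))) = ½·(-100 − 22/5 + 153/4) = -1323/40, so the E-coordinate is 3/5.
[DEG] = ½·(10·(-10−(-3/2)) + (-13/2)·(-3/2−3) + (-4/5)·(3−(-10))) = ½·(-85 + 117/4 − 52/5) = -1323/40, so the F-coordinate is 3/5.
Check: -1/5 + 3/5 + 3/5 = 1.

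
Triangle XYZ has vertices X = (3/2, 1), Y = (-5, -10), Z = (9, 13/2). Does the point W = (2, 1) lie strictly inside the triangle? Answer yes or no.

yes

Barycentric coordinates of W: (14/17, 1/17, 2/17).
The three coordinates are positive, positive, positive; a point is interior exactly when all three are positive.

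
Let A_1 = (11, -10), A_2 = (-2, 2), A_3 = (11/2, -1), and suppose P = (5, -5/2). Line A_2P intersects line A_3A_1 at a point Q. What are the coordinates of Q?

(22/3, -4)

Barycentric coordinates of P with respect to A_1A_2A_3: (1/4, 1/4, 1/2).
On side A_3A_1 the A_2-coordinate is zero; dropping P's A_2-weight 1/4 and renormalizing the remaining 1/2 : 1/4 gives weights 2/3, 1/3 on A_3, A_1.
Q = (2/3)·(11/2, -1) + (1/3)·(11, -10) = (22/3, -4).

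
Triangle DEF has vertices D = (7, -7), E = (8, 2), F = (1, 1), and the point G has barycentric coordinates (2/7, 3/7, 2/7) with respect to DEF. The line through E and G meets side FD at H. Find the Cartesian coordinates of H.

Line EG meets FD where the E-coordinate vanishes; zeroing G's E-weight and renormalizing leaves F, D-weights 2/7 : 2/7 → (1/2, 1/2).
So H = (1/2)·F + (1/2)·D = (4, -3).

(4, -3)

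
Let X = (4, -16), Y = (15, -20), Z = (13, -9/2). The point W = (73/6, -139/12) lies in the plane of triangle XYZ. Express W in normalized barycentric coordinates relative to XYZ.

(1/6, 1/3, 1/2)

Signed area of the reference triangle: [XYZ] = ½·(4·(-20−(-9/2)) + 15·(-9/2−(-16)) + 13·(-16−(-20))) = ½·(-62 + 345/2 + 52) = 325/4.
[WYZ] = ½·((73/6)·(-20−(-9/2)) + 15·(-9/2−(-139/12)) + 13·(-139/12−(-20))) = ½·(-2263/12 + 425/4 + 1313/12) = 325/24, so the X-coordinate is (325/24)/(325/4) = 1/6.
[XWZ] = ½·(4·(-139/12−(-9/2)) + (73/6)·(-9/2−(-16)) + 13·(-16−(-139/12))) = ½·(-85/3 + 1679/12 − 689/12) = 325/12, so the Y-coordinate is 1/3.
[XYW] = ½·(4·(-20−(-139/12)) + 15·(-139/12−(-16)) + (73/6)·(-16−(-20))) = ½·(-101/3 + 265/4 + 146/3) = 325/8, so the Z-coordinate is 1/2.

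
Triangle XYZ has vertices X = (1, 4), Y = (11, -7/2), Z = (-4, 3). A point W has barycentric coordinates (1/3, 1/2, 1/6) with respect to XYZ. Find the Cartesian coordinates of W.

(31/6, 1/12)

W = (1/3)·X + (1/2)·Y + (1/6)·Z.
x-coordinate: (1/3)·1 + (1/2)·11 + (1/6)·(-4) = 31/6.
y-coordinate: (1/3)·4 + (1/2)·(-7/2) + (1/6)·3 = 1/12.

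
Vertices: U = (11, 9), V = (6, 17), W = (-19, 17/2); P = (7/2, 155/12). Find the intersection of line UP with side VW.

Barycentric coordinates of P with respect to UVW: (1/3, 1/2, 1/6).
On side VW the U-coordinate is zero; dropping P's U-weight 1/3 and renormalizing the remaining 1/2 : 1/6 gives weights 3/4, 1/4 on V, W.
Q = (3/4)·(6, 17) + (1/4)·(-19, 17/2) = (-1/4, 119/8).

(-1/4, 119/8)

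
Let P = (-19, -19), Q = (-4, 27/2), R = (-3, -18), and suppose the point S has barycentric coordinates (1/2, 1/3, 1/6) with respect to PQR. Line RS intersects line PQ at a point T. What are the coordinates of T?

(-13, -6)

Line RS meets PQ where the R-coordinate vanishes; zeroing S's R-weight and renormalizing leaves P, Q-weights 1/2 : 1/3 → (3/5, 2/5).
So T = (3/5)·P + (2/5)·Q = (-13, -6).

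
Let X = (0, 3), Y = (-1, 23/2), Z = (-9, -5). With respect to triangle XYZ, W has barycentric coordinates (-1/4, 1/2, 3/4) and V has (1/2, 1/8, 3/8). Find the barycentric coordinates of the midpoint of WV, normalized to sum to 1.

(1/8, 5/16, 9/16)

Since both coordinate triples sum to 1, the midpoint's barycentrics are the componentwise average.
(-1/4+1/2)/2 = 1/8; similarly 5/16 and 9/16.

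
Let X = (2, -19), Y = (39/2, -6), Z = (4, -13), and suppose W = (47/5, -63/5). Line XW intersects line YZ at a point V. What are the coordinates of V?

(43/3, -25/3)

Barycentric coordinates of W with respect to XYZ: (2/5, 2/5, 1/5).
On side YZ the X-coordinate is zero; dropping W's X-weight 2/5 and renormalizing the remaining 2/5 : 1/5 gives weights 2/3, 1/3 on Y, Z.
V = (2/3)·(39/2, -6) + (1/3)·(4, -13) = (43/3, -25/3).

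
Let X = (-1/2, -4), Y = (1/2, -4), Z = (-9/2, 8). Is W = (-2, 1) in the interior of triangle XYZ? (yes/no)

Barycentric coordinates of W: (5/12, 1/6, 5/12).
The three coordinates are positive, positive, positive; a point is interior exactly when all three are positive.

yes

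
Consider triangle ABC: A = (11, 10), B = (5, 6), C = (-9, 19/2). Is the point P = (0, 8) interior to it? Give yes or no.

Barycentric coordinates of P: (3/22, 69/154, 32/77).
The three coordinates are positive, positive, positive; a point is interior exactly when all three are positive.

yes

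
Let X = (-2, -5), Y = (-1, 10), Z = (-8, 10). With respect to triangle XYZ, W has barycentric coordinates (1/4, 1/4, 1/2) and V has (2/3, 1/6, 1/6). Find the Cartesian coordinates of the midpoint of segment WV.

Barycentric coordinates of the midpoint are the average: (11/24, 5/24, 1/3).
Converting: (11/24)·X + (5/24)·Y + (1/3)·Z = (-91/24, 25/8).

(-91/24, 25/8)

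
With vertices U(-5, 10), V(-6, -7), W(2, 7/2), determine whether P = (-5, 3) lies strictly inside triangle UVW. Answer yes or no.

Barycentric coordinates of P: (139/251, 98/251, 14/251).
The three coordinates are positive, positive, positive; a point is interior exactly when all three are positive.

yes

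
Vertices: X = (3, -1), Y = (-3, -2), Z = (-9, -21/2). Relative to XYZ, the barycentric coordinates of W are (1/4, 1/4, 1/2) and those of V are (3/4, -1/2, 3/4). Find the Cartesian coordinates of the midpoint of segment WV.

(-15/4, -109/16)

Barycentric coordinates of the midpoint are the average: (1/2, -1/8, 5/8).
Converting: (1/2)·X + (-1/8)·Y + (5/8)·Z = (-15/4, -109/16).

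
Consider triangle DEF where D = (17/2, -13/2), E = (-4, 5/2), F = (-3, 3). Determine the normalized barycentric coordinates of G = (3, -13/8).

Signed area of the reference triangle: [DEF] = ½·((17/2)·(5/2−3) + (-4)·(3−(-13/2)) + (-3)·(-13/2−(5/2))) = ½·(-17/4 − 38 + 27) = -61/8.
[GEF] = ½·(3·(5/2−3) + (-4)·(3−(-13/8)) + (-3)·(-13/8−(5/2))) = ½·(-3/2 − 37/2 + 99/8) = -61/16, so the D-coordinate is (-61/16)/(-61/8) = 1/2.
[DGF] = ½·((17/2)·(-13/8−3) + 3·(3−(-13/2)) + (-3)·(-13/2−(-13/8))) = ½·(-629/16 + 57/2 + 117/8) = 61/32, so the E-coordinate is -1/4.
[DEG] = ½·((17/2)·(5/2−(-13/8)) + (-4)·(-13/8−(-13/2)) + 3·(-13/2−(5/2))) = ½·(561/16 − 39/2 − 27) = -183/32, so the F-coordinate is 3/4.
Check: 1/2 − 1/4 + 3/4 = 1.

(1/2, -1/4, 3/4)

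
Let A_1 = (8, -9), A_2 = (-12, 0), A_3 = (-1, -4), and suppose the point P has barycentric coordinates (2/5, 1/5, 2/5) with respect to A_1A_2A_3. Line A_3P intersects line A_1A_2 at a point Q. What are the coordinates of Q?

(4/3, -6)

Line A_3P meets A_1A_2 where the A_3-coordinate vanishes; zeroing P's A_3-weight and renormalizing leaves A_1, A_2-weights 2/5 : 1/5 → (2/3, 1/3).
So Q = (2/3)·A_1 + (1/3)·A_2 = (4/3, -6).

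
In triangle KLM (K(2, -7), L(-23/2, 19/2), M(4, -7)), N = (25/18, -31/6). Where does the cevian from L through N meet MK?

(3, -7)

Barycentric coordinates of N with respect to KLM: (4/9, 1/9, 4/9).
On side MK the L-coordinate is zero; dropping N's L-weight 1/9 and renormalizing the remaining 4/9 : 4/9 gives weights 1/2, 1/2 on M, K.
J = (1/2)·(4, -7) + (1/2)·(2, -7) = (3, -7).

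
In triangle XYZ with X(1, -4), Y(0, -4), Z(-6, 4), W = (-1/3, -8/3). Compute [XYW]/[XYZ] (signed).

[XYZ] = ½·(1·(-4−4) + 0·(4−(-4)) + (-6)·(-4−(-4))) = ½·(-8 + 0 + 0) = -4.
[XYW] = ½·(1·(-4−(-8/3)) + 0·(-8/3−(-4)) + (-1/3)·(-4−(-4))) = ½·(-4/3 + 0 + 0) = -2/3, so the ratio is (-2/3)/(-4) = 1/6.

1/6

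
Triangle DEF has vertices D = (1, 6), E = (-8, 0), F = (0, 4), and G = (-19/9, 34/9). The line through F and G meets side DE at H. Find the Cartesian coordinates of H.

(-19/8, 15/4)

Barycentric coordinates of G with respect to DEF: (5/9, 1/3, 1/9).
On side DE the F-coordinate is zero; dropping G's F-weight 1/9 and renormalizing the remaining 5/9 : 1/3 gives weights 5/8, 3/8 on D, E.
H = (5/8)·(1, 6) + (3/8)·(-8, 0) = (-19/8, 15/4).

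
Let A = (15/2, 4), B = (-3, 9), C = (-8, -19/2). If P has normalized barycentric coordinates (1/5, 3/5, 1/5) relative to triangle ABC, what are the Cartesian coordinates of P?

P = (1/5)·A + (3/5)·B + (1/5)·C.
x-coordinate: (1/5)·(15/2) + (3/5)·(-3) + (1/5)·(-8) = -19/10.
y-coordinate: (1/5)·4 + (3/5)·9 + (1/5)·(-19/2) = 43/10.

(-19/10, 43/10)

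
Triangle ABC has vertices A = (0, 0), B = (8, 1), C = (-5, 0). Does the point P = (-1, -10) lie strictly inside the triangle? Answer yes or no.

no

Barycentric coordinates of P: (134/5, -10, -79/5).
The three coordinates are positive, negative, negative; a point is interior exactly when all three are positive.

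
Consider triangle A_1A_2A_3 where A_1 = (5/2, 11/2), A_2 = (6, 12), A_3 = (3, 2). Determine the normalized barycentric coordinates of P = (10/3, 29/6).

(1/3, 1/6, 1/2)

Signed area of the reference triangle: [A_1A_2A_3] = ½·((5/2)·(12−2) + 6·(2−(11/2)) + 3·(11/2−12)) = ½·(25 − 21 − 39/2) = -31/4.
[PA_2A_3] = ½·((10/3)·(12−2) + 6·(2−(29/6)) + 3·(29/6−12)) = ½·(100/3 − 17 − 43/2) = -31/12, so the A_1-coordinate is (-31/12)/(-31/4) = 1/3.
[A_1PA_3] = ½·((5/2)·(29/6−2) + (10/3)·(2−(11/2)) + 3·(11/2−(29/6))) = ½·(85/12 − 35/3 + 2) = -31/24, so the A_2-coordinate is 1/6.
[A_1A_2P] = ½·((5/2)·(12−(29/6)) + 6·(29/6−(11/2)) + (10/3)·(11/2−12)) = ½·(215/12 − 4 − 65/3) = -31/8, so the A_3-coordinate is 1/2.
Check: 1/3 + 1/6 + 1/2 = 1.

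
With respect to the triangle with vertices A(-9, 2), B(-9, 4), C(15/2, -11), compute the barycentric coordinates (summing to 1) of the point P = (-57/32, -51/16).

Signed area of the reference triangle: [ABC] = ½·((-9)·(4−(-11)) + (-9)·(-11−2) + (15/2)·(2−4)) = ½·(-135 + 117 − 15) = -33/2.
[PBC] = ½·((-57/32)·(4−(-11)) + (-9)·(-11−(-51/16)) + (15/2)·(-51/16−4)) = ½·(-855/32 + 1125/16 − 1725/32) = -165/32, so the A-coordinate is (-165/32)/(-33/2) = 5/16.
[APC] = ½·((-9)·(-51/16−(-11)) + (-57/32)·(-11−2) + (15/2)·(2−(-51/16))) = ½·(-1125/16 + 741/32 + 1245/32) = -33/8, so the B-coordinate is 1/4.
[ABP] = ½·((-9)·(4−(-51/16)) + (-9)·(-51/16−2) + (-57/32)·(2−4)) = ½·(-1035/16 + 747/16 + 57/16) = -231/32, so the C-coordinate is 7/16.
Check: 5/16 + 1/4 + 7/16 = 1.

(5/16, 1/4, 7/16)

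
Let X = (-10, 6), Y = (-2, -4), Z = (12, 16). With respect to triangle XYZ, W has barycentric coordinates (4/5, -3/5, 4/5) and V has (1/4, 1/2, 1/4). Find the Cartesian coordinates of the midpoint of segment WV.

(23/20, 47/4)

Barycentric coordinates of the midpoint are the average: (21/40, -1/20, 21/40).
Converting: (21/40)·X + (-1/20)·Y + (21/40)·Z = (23/20, 47/4).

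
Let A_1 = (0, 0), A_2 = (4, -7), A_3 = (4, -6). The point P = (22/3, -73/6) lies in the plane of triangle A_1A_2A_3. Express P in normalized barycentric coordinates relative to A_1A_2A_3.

(-5/6, 7/6, 2/3)

Signed area of the reference triangle: [A_1A_2A_3] = ½·(0·(-7−(-6)) + 4·(-6−0) + 4·(0−(-7))) = ½·(0 − 24 + 28) = 2.
[PA_2A_3] = ½·((22/3)·(-7−(-6)) + 4·(-6−(-73/6)) + 4·(-73/6−(-7))) = ½·(-22/3 + 74/3 − 62/3) = -5/3, so the A_1-coordinate is (-5/3)/2 = -5/6.
[A_1PA_3] = ½·(0·(-73/6−(-6)) + (22/3)·(-6−0) + 4·(0−(-73/6))) = ½·(0 − 44 + 146/3) = 7/3, so the A_2-coordinate is 7/6.
[A_1A_2P] = ½·(0·(-7−(-73/6)) + 4·(-73/6−0) + (22/3)·(0−(-7))) = ½·(0 − 146/3 + 154/3) = 4/3, so the A_3-coordinate is 2/3.
Check: -5/6 + 7/6 + 2/3 = 1.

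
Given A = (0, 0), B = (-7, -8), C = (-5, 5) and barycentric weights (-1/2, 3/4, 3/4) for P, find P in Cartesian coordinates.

P = (-1/2)·A + (3/4)·B + (3/4)·C.
x-coordinate: (-1/2)·0 + (3/4)·(-7) + (3/4)·(-5) = -9.
y-coordinate: (-1/2)·0 + (3/4)·(-8) + (3/4)·5 = -9/4.

(-9, -9/4)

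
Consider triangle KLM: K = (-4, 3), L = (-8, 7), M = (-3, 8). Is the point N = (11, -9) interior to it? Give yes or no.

Barycentric coordinates of N: (33/8, -29/8, 1/2).
The three coordinates are positive, negative, positive; a point is interior exactly when all three are positive.

no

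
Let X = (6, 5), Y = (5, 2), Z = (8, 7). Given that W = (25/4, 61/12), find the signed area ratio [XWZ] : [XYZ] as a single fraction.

[XYZ] = ½·(6·(2−7) + 5·(7−5) + 8·(5−2)) = ½·(-30 + 10 + 24) = 2.
[XWZ] = ½·(6·(61/12−7) + (25/4)·(7−5) + 8·(5−(61/12))) = ½·(-23/2 + 25/2 − 2/3) = 1/6, so the ratio is (1/6)/2 = 1/12.

1/12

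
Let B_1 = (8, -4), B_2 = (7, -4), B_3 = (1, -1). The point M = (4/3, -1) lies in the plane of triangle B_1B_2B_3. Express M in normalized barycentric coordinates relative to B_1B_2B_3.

(1/3, -1/3, 1)

Signed area of the reference triangle: [B_1B_2B_3] = ½·(8·(-4−(-1)) + 7·(-1−(-4)) + 1·(-4−(-4))) = ½·(-24 + 21 + 0) = -3/2.
[MB_2B_3] = ½·((4/3)·(-4−(-1)) + 7·(-1−(-1)) + 1·(-1−(-4))) = ½·(-4 + 0 + 3) = -1/2, so the B_1-coordinate is (-1/2)/(-3/2) = 1/3.
[B_1MB_3] = ½·(8·(-1−(-1)) + (4/3)·(-1−(-4)) + 1·(-4−(-1))) = ½·(0 + 4 − 3) = 1/2, so the B_2-coordinate is -1/3.
[B_1B_2M] = ½·(8·(-4−(-1)) + 7·(-1−(-4)) + (4/3)·(-4−(-4))) = ½·(-24 + 21 + 0) = -3/2, so the B_3-coordinate is 1.
Check: 1/3 − 1/3 + 1 = 1.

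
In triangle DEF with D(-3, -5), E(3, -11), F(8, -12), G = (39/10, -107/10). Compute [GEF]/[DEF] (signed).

[DEF] = ½·((-3)·(-11−(-12)) + 3·(-12−(-5)) + 8·(-5−(-11))) = ½·(-3 − 21 + 48) = 12.
[GEF] = ½·((39/10)·(-11−(-12)) + 3·(-12−(-107/10)) + 8·(-107/10−(-11))) = ½·(39/10 − 39/10 + 12/5) = 6/5, so the ratio is (6/5)/12 = 1/10.

1/10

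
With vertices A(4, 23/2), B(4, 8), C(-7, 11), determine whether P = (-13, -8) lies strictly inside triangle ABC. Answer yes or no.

Barycentric coordinates of P: (-454/77, 412/77, 17/11).
The three coordinates are negative, positive, positive; a point is interior exactly when all three are positive.

no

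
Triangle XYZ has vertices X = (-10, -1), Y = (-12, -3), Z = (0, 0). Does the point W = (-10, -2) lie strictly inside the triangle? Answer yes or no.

yes

Barycentric coordinates of W: (1/3, 5/9, 1/9).
The three coordinates are positive, positive, positive; a point is interior exactly when all three are positive.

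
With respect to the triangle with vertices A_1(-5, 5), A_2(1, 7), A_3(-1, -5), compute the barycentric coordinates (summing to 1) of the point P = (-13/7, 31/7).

(3/7, 3/7, 1/7)

Signed area of the reference triangle: [A_1A_2A_3] = ½·((-5)·(7−(-5)) + 1·(-5−5) + (-1)·(5−7)) = ½·(-60 − 10 + 2) = -34.
[PA_2A_3] = ½·((-13/7)·(7−(-5)) + 1·(-5−(31/7)) + (-1)·(31/7−7)) = ½·(-156/7 − 66/7 + 18/7) = -102/7, so the A_1-coordinate is (-102/7)/(-34) = 3/7.
[A_1PA_3] = ½·((-5)·(31/7−(-5)) + (-13/7)·(-5−5) + (-1)·(5−(31/7))) = ½·(-330/7 + 130/7 − 4/7) = -102/7, so the A_2-coordinate is 3/7.
[A_1A_2P] = ½·((-5)·(7−(31/7)) + 1·(31/7−5) + (-13/7)·(5−7)) = ½·(-90/7 − 4/7 + 26/7) = -34/7, so the A_3-coordinate is 1/7.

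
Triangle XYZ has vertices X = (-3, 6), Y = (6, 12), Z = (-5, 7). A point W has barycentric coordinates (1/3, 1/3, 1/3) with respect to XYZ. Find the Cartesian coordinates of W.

W = (1/3)·X + (1/3)·Y + (1/3)·Z.
x-coordinate: (1/3)·(-3) + (1/3)·6 + (1/3)·(-5) = -2/3.
y-coordinate: (1/3)·6 + (1/3)·12 + (1/3)·7 = 25/3.

(-2/3, 25/3)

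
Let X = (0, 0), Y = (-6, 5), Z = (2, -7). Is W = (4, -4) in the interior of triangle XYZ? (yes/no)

Barycentric coordinates of W: (3/2, -5/8, 1/8).
The three coordinates are positive, negative, positive; a point is interior exactly when all three are positive.

no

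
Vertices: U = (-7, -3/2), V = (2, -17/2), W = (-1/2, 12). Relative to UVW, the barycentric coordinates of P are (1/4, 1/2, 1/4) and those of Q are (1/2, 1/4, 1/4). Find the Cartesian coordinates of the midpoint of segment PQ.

Barycentric coordinates of the midpoint are the average: (3/8, 3/8, 1/4).
Converting: (3/8)·U + (3/8)·V + (1/4)·W = (-2, -3/4).

(-2, -3/4)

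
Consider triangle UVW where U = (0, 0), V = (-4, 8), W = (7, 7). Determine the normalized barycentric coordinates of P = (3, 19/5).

Signed area of the reference triangle: [UVW] = ½·(0·(8−7) + (-4)·(7−0) + 7·(0−8)) = ½·(0 − 28 − 56) = -42.
[PVW] = ½·(3·(8−7) + (-4)·(7−(19/5)) + 7·(19/5−8)) = ½·(3 − 64/5 − 147/5) = -98/5, so the U-coordinate is (-98/5)/(-42) = 7/15.
[UPW] = ½·(0·(19/5−7) + 3·(7−0) + 7·(0−(19/5))) = ½·(0 + 21 − 133/5) = -14/5, so the V-coordinate is 1/15.
[UVP] = ½·(0·(8−(19/5)) + (-4)·(19/5−0) + 3·(0−8)) = ½·(0 − 76/5 − 24) = -98/5, so the W-coordinate is 7/15.

(7/15, 1/15, 7/15)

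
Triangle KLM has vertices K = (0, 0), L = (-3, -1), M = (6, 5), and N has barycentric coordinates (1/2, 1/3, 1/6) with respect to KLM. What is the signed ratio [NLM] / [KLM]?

1/2

The signed ratio [NLM]/[KLM] equals the barycentric coordinate of N at vertex K, which is 1/2.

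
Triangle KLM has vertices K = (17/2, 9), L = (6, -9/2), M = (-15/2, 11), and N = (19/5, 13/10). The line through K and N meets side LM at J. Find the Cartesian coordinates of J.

Barycentric coordinates of N with respect to KLM: (1/5, 3/5, 1/5).
On side LM the K-coordinate is zero; dropping N's K-weight 1/5 and renormalizing the remaining 3/5 : 1/5 gives weights 3/4, 1/4 on L, M.
J = (3/4)·(6, -9/2) + (1/4)·(-15/2, 11) = (21/8, -5/8).

(21/8, -5/8)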